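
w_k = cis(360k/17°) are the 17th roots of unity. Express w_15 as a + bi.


Angle = 360*15/17 = 317.6471°
a = cos(317.6471°) = 0.7390
b = sin(317.6471°) = -0.6737

0.7390 - 0.6737i


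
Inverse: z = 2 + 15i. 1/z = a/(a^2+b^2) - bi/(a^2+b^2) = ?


|z|^2 = 4+225 = 229
1/z = (2 - 15i)/229

1/z = 0.0087 - 0.0655i


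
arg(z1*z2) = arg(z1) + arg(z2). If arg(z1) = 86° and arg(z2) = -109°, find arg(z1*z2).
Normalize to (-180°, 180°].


arg(z1*z2) = 86° - 109° = -23°
Normalized to (-180°, 180°]: -23°

-23°


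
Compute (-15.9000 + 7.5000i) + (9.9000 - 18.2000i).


Real: -15.9 + 9.9 = -6
Imag: 7.5 - 18.2 = -10.7

-6.0000 - 10.7000i


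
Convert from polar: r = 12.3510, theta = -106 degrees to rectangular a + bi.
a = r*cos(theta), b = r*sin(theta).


a = 12.3510*cos(-106°) = 12.3510*(-0.27564) = -3.4044
b = 12.3510*sin(-106°) = 12.3510*(-0.96126) = -11.8725

-3.4044 - 11.8725i


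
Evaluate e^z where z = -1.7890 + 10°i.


e^-1.7890 = 0.1671
cos(10°) = 0.9848
sin(10°) = 0.1736
Real = 0.1671*0.9848 = 0.1646
Imag = 0.1671*0.1736 = 0.0290

0.1646 + 0.0290i


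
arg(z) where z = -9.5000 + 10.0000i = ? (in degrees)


Re = -9.5, Im = 10
arg = atan2(10, -9.5) = 133.5312 degrees

arg(z) = 133.5312 degrees


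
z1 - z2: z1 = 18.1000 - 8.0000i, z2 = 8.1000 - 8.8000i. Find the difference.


Real: 18.1 - 8.1 = 10
Imag: -8 + 8.8 = 0.8

10.0000 + 0.8000i


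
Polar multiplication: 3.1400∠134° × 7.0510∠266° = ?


r = 3.1400 * 7.0510 = 22.1401
theta = 134° + 266° = 400° = 40° (mod 360)

22.1401 cis(40°)


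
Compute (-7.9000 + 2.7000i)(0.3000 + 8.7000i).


Real = -7.9*0.3 - 2.7*8.7 = -2.37 - 23.49 = -25.86
Imag = -7.9*8.7 + 0.3*2.7 = -68.73 + 0.81 = -67.92

-25.8600 - 67.9200i


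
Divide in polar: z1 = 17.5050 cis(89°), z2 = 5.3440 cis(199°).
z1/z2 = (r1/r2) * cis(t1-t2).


r = 17.5050 / 5.3440 = 3.2756
theta = 89° - 199° = -110° = 250° (mod 360)

3.2756 cis(250°)


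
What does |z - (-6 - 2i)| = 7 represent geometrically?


|z - z0| = r is a circle with center z0 and radius r.
Center = (-6, -2), radius = 7

Circle with center (-6, -2) and radius 7


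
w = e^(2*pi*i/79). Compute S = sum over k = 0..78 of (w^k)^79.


The roots are w_k = w^k with w = e^(2*pi*i/79), and (w^k)^79 = (w^79)^k.
So S = 1 + u + u^2 + ... + u^(78) with u = w^79.
79 = 1*79 + 0, so 79 is a multiple of 79 and u = (w^79)^1 = 1.
Every one of the 79 terms equals 1: S = 79

S = 79


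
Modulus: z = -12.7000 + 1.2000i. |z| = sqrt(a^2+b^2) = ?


|z| = sqrt((-12.7)^2 + 1.2^2) = sqrt(161.29 + 1.44) = sqrt(162.73) = 12.7566

|z| = 12.7566


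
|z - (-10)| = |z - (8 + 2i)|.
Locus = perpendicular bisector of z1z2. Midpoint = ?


Equal distances means the locus is the perpendicular bisector of z1 and z2.
Midpoint = ((-10+8)/2, (0+2)/2) = (-1.0000, 1.0000)

Perpendicular bisector through (-1.0000, 1.0000)


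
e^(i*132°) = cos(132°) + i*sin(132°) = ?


cos(132°) = -0.6691
sin(132°) = 0.7431

e^(i*132°) = -0.6691 + 0.7431i


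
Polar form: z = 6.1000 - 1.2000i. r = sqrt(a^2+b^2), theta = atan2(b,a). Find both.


r = sqrt(37.21+1.44) = sqrt(38.65) = 6.2169
theta = atan2(-1.2, 6.1) = -11.1292 degrees

r = 6.2169, theta = -11.1292 degrees


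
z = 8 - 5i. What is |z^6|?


|z| = sqrt(64+25) = sqrt(89) = 9.4340
|z^6| = |z|^6 = (sqrt(89))^6 = 89^3 = 704969

|z^6| = 704969


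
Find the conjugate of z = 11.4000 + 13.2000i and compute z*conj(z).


z_bar = 11.4000 - 13.2000i
z*z_bar = 11.4^2 + 13.2^2 = 129.96 + 174.24 = 304.2

z_bar = 11.4000 - 13.2000i, z*z_bar = 304.2


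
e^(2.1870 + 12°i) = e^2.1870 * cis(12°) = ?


e^2.1870 = 8.9084
cos(12°) = 0.97815
sin(12°) = 0.207912
Real = 8.9084*0.97815 = 8.7138
Imag = 8.9084*0.207912 = 1.8522

8.7138 + 1.8522i


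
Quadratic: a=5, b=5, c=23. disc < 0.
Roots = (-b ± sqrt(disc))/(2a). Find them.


disc = 5^2 - 4*5*23 = 25 - 460 = -435
sqrt(|disc|) = sqrt(435) = 20.8567
Real part = -5/(2*5) = -0.5000
Imag part = 20.8567/(2*5) = 2.0857

-0.5000 ± 2.0857i


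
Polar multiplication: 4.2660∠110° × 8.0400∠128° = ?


r = 4.2660 * 8.0400 = 34.2986
theta = 110° + 128° = 238° = 238° (mod 360)

34.2986 cis(238°)


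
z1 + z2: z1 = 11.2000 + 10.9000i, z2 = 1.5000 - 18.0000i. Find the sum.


Real: 11.2 + 1.5 = 12.7
Imag: 10.9 - 18 = -7.1

12.7000 - 7.1000i


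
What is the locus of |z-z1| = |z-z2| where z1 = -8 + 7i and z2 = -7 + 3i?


Equal distances means the locus is the perpendicular bisector of z1 and z2.
Midpoint = ((-8+(-7))/2, (7+3)/2) = (-7.5000, 5.0000)

Perpendicular bisector through (-7.5000, 5.0000)


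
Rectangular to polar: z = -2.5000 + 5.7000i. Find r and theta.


r = sqrt(6.25+32.49) = sqrt(38.74) = 6.2241
theta = atan2(5.7, -2.5) = 113.6821 degrees

r = 6.2241, theta = 113.6821 degrees


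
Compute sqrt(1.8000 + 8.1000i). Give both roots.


|z| = sqrt(3.24+65.61) = 8.2976
sqrt((|z|+a)/2) = sqrt((8.2976+1.8)/2) = sqrt(5.0488) = 2.2470
sqrt((|z|-a)/2) = sqrt((8.2976-1.8)/2) = sqrt(3.2488) = 1.8024

±(2.2470 + 1.8024i) i.e. 2.2470 + 1.8024i and -2.2470 - 1.8024i


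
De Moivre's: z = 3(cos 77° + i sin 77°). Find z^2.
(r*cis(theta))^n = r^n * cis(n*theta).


r^2 = 3^2 = 9
n*theta = 2*77° = 154° = 154° (mod 360)
a = 9*cos(154°) = -8.0891
b = 9*sin(154°) = 3.9453

9 cis(154°) = -8.0891 + 3.9453i


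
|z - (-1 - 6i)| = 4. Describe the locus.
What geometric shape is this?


|z - z0| = r is a circle with center z0 and radius r.
Center = (-1, -6), radius = 4

Circle with center (-1, -6) and radius 4


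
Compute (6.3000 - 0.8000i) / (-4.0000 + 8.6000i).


Conjugate of z2 = -4.0000 - 8.6000i
Numerator: (6.3000 - 0.8000i)(-4.0000 - 8.6000i) = -32.0800 - 50.9800i
Denominator: (-4)^2 + 8.6^2 = 89.96
Result = (-32.0800 - 50.9800i)/89.96

-0.3566 - 0.5667i


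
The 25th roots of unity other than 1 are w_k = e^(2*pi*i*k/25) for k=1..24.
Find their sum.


With w = e^(2*pi*i/25), all 25 of the 25th roots of unity w^0 = 1, w, ..., w^(24) sum to 0: 1 + w + ... + w^(24) = (1 - w^25)/(1 - w) = 0 since w^25 = 1, w ≠ 1.
Removing the root 1: w + w^2 + ... + w^(24) = 0 - 1 = -1

Sum = -1


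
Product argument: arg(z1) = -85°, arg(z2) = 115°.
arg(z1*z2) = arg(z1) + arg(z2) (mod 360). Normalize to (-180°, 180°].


arg(z1*z2) = -85° + 115° = 30°
Normalized to (-180°, 180°]: 30°

30°


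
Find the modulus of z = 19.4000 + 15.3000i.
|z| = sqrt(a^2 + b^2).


|z| = sqrt(19.4^2 + 15.3^2) = sqrt(376.36 + 234.09) = sqrt(610.45) = 24.7073

|z| = 24.7073


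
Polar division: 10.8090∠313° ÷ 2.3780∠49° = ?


r = 10.8090 / 2.3780 = 4.5454
theta = 313° - 49° = 264° = 264° (mod 360)

4.5454 cis(264°)


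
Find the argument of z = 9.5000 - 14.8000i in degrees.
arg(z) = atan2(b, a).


Re = 9.5, Im = -14.8
arg = atan2(-14.8, 9.5) = -57.3039 degrees

arg(z) = -57.3039 degrees


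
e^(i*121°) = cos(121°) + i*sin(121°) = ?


cos(121°) = -0.5150
sin(121°) = 0.8572

e^(i*121°) = -0.5150 + 0.8572i


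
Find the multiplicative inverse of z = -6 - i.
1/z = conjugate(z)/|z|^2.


|z|^2 = 36+1 = 37
1/z = (-6 + 1i)/37

1/z = -0.1622 + 0.0270i


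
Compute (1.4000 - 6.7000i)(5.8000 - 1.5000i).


Real = 1.4*5.8 - (-6.7)*(-1.5) = 8.12 - 10.05 = -1.93
Imag = 1.4*(-1.5) + 5.8*(-6.7) = -2.1 - (38.86) = -40.96

-1.9300 - 40.9600i


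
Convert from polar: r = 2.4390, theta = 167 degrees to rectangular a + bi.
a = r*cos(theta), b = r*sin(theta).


a = 2.4390*cos(167°) = 2.4390*(-0.97437) = -2.3765
b = 2.4390*sin(167°) = 2.4390*0.22495 = 0.5487

-2.3765 + 0.5487i


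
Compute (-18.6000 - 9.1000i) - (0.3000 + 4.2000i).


Real: -18.6 - 0.3 = -18.9
Imag: -9.1 - 4.2 = -13.3

-18.9000 - 13.3000i


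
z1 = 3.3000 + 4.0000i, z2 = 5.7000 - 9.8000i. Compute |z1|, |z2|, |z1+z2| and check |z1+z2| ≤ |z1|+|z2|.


|z1| = sqrt(3.3^2 + 4^2) = sqrt(26.89) = 5.1856
|z2| = sqrt(5.7^2 + (-9.8)^2) = sqrt(128.53) = 11.3371
z1+z2 = 9.0000 - 5.8000i
|z1+z2| = sqrt(114.64) = 10.7070
|z1|+|z2| = 5.1856 + 11.3371 = 16.5227

|z1+z2| = 10.7070 ≤ |z1|+|z2| = 16.5227 (verified)


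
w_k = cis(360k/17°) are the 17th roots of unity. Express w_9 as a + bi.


Angle = 360*9/17 = 190.5882°
a = cos(190.5882°) = -0.9830
b = sin(190.5882°) = -0.1837

-0.9830 - 0.1837i


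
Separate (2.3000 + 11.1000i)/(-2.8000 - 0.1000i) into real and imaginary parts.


Multiply by conjugate: (2.3000 + 11.1000i)(-2.8000 + 0.1000i) / ((-2.8)^2 + (-0.1)^2)
Numerator real = 2.3*(-2.8) + 11.1*(-0.1) = -7.55
Numerator imag = 11.1*(-2.8) - 2.3*(-0.1) = -30.85
Denominator = 7.85
Re(z) = -7.55/7.85 = -0.9618
Im(z) = -30.85/7.85 = -3.9299

Re(z) = -0.9618, Im(z) = -3.9299


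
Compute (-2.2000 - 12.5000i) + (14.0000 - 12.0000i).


Real: -2.2 + 14 = 11.8
Imag: -12.5 - 12 = -24.5

11.8000 - 24.5000i


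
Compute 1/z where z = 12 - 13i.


|z|^2 = 144+169 = 313
1/z = (12 + 13i)/313

1/z = 0.0383 + 0.0415i


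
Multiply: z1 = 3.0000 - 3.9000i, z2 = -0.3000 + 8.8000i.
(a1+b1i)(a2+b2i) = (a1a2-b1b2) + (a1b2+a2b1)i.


Real = 3*(-0.3) - (-3.9)*8.8 = -0.9 - (-34.32) = 33.42
Imag = 3*8.8 - (0.3)*(-3.9) = 26.4 + 1.17 = 27.57

33.4200 + 27.5700i


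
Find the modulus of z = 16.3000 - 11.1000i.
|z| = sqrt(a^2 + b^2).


|z| = sqrt(16.3^2 + (-11.1)^2) = sqrt(265.69 + 123.21) = sqrt(388.9) = 19.7205

|z| = 19.7205


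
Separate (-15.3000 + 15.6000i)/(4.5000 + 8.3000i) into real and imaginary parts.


Multiply by conjugate: (-15.3000 + 15.6000i)(4.5000 - 8.3000i) / (4.5^2 + 8.3^2)
Numerator real = -15.3*4.5 + 15.6*8.3 = 60.63
Numerator imag = 15.6*4.5 - (-15.3)*8.3 = 197.19
Denominator = 89.14
Re(z) = 60.63/89.14 = 0.6802
Im(z) = 197.19/89.14 = 2.2121

Re(z) = 0.6802, Im(z) = 2.2121


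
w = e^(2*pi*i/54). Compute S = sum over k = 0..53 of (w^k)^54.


The roots are w_k = w^k with w = e^(2*pi*i/54), and (w^k)^54 = (w^54)^k.
So S = 1 + u + u^2 + ... + u^(53) with u = w^54.
54 = 1*54 + 0, so 54 is a multiple of 54 and u = (w^54)^1 = 1.
Every one of the 54 terms equals 1: S = 54

S = 54


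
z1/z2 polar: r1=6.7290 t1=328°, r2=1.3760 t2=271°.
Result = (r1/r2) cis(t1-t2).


r = 6.7290 / 1.3760 = 4.8903
theta = 328° - 271° = 57° = 57° (mod 360)

4.8903 cis(57°)


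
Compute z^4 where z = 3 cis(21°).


r^4 = 3^4 = 81
n*theta = 4*21° = 84° = 84° (mod 360)
a = 81*cos(84°) = 8.4668
b = 81*sin(84°) = 80.5563

81 cis(84°) = 8.4668 + 80.5563i


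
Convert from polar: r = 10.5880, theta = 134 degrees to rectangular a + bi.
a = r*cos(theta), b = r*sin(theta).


a = 10.5880*cos(134°) = 10.5880*(-0.694658) = -7.3550
b = 10.5880*sin(134°) = 10.5880*0.71934 = 7.6164

-7.3550 + 7.6164i


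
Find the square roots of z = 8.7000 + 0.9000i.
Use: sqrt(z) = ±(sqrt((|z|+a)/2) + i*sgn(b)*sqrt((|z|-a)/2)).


|z| = sqrt(75.69+0.81) = 8.7464
sqrt((|z|+a)/2) = sqrt((8.7464+8.7)/2) = sqrt(8.7232) = 2.9535
sqrt((|z|-a)/2) = sqrt((8.7464-8.7)/2) = sqrt(0.0232) = 0.1524

±(2.9535 + 0.1524i) i.e. 2.9535 + 0.1524i and -2.9535 - 0.1524i


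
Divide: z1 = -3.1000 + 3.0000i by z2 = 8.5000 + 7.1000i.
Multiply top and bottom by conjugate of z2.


Conjugate of z2 = 8.5000 - 7.1000i
Numerator: (-3.1000 + 3.0000i)(8.5000 - 7.1000i) = -5.0500 + 47.5100i
Denominator: 8.5^2 + 7.1^2 = 122.66
Result = (-5.0500 + 47.5100i)/122.66

-0.0412 + 0.3873i


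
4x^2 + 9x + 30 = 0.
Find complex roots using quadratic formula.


disc = 9^2 - 4*4*30 = 81 - 480 = -399
sqrt(|disc|) = sqrt(399) = 19.9750
Real part = -9/(2*4) = -1.1250
Imag part = 19.9750/(2*4) = 2.4969

-1.1250 ± 2.4969i


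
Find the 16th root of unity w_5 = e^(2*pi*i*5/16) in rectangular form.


Angle = 360*5/16 = 112.5°
a = cos(112.5°) = -0.3827
b = sin(112.5°) = 0.9239

-0.3827 + 0.9239i


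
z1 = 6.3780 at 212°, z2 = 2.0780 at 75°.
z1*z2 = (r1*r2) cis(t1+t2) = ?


r = 6.3780 * 2.0780 = 13.2535
theta = 212° + 75° = 287° = 287° (mod 360)

13.2535 cis(287°)


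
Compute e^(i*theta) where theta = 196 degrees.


cos(196°) = -0.9613
sin(196°) = -0.2756

e^(i*196°) = -0.9613 - 0.2756i


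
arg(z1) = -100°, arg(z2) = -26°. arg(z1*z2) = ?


arg(z1*z2) = -100° - 26° = -126°
Normalized to (-180°, 180°]: -126°

-126°


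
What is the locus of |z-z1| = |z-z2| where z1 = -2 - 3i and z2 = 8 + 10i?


Equal distances means the locus is the perpendicular bisector of z1 and z2.
Midpoint = ((-2+8)/2, (-3+10)/2) = (3.0000, 3.5000)

Perpendicular bisector through (3.0000, 3.5000)


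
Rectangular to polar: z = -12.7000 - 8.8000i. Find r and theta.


r = sqrt(161.29+77.44) = sqrt(238.73) = 15.4509
theta = atan2(-8.8, -12.7) = -145.2814 degrees

r = 15.4509, theta = -145.2814 degrees


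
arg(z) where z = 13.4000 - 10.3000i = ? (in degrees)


Re = 13.4, Im = -10.3
arg = atan2(-10.3, 13.4) = -37.5479 degrees

arg(z) = -37.5479 degrees


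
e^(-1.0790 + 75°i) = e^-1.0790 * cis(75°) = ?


e^-1.0790 = 0.33994
cos(75°) = 0.2588
sin(75°) = 0.96593
Real = 0.33994*0.2588 = 0.0880
Imag = 0.33994*0.96593 = 0.3284

0.0880 + 0.3284i


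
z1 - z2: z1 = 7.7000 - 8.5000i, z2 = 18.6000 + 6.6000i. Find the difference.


Real: 7.7 - 18.6 = -10.9
Imag: -8.5 - 6.6 = -15.1

-10.9000 - 15.1000i


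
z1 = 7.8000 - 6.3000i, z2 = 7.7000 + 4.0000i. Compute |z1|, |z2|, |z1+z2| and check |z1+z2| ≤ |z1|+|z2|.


|z1| = sqrt(7.8^2 + (-6.3)^2) = sqrt(100.53) = 10.0265
|z2| = sqrt(7.7^2 + 4^2) = sqrt(75.29) = 8.6770
z1+z2 = 15.5000 - 2.3000i
|z1+z2| = sqrt(245.54) = 15.6697
|z1|+|z2| = 10.0265 + 8.6770 = 18.7035

|z1+z2| = 15.6697 ≤ |z1|+|z2| = 18.7035 (verified)


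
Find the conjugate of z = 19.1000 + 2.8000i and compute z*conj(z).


z_bar = 19.1000 - 2.8000i
z*z_bar = 19.1^2 + 2.8^2 = 364.81 + 7.84 = 372.65

z_bar = 19.1000 - 2.8000i, z*z_bar = 372.65


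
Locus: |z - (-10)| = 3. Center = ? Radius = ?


|z - z0| = r is a circle with center z0 and radius r.
Center = (-10, 0), radius = 3

Circle with center (-10, 0) and radius 3


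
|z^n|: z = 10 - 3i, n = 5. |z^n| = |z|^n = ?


|z| = sqrt(100+9) = sqrt(109) = 10.4403
|z^5| = |z|^5 = (sqrt(109))^5 = 109^2 * sqrt(109) = 11881*sqrt(109)

|z^5| = 11881*sqrt(109) ≈ 124041.2816


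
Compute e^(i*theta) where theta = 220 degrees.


cos(220°) = -0.7660
sin(220°) = -0.6428

e^(i*220°) = -0.7660 - 0.6428i


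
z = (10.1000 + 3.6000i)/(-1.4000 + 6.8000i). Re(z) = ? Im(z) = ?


Multiply by conjugate: (10.1000 + 3.6000i)(-1.4000 - 6.8000i) / ((-1.4)^2 + 6.8^2)
Numerator real = 10.1*(-1.4) + 3.6*6.8 = 10.34
Numerator imag = 3.6*(-1.4) - 10.1*6.8 = -73.72
Denominator = 48.2
Re(z) = 10.34/48.2 = 0.2145
Im(z) = -73.72/48.2 = -1.5295

Re(z) = 0.2145, Im(z) = -1.5295


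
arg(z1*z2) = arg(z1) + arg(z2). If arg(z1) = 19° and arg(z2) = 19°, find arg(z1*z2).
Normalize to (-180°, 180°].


arg(z1*z2) = 19° + 19° = 38°
Normalized to (-180°, 180°]: 38°

38°


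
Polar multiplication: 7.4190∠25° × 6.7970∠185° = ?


r = 7.4190 * 6.7970 = 50.4269
theta = 25° + 185° = 210° = 210° (mod 360)

50.4269 cis(210°)


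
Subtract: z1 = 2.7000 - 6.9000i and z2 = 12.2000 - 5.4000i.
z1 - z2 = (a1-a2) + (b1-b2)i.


Real: 2.7 - 12.2 = -9.5
Imag: -6.9 + 5.4 = -1.5

-9.5000 - 1.5000i


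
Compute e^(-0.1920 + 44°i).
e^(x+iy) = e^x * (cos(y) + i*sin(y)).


e^-0.1920 = 0.8253
cos(44°) = 0.71934
sin(44°) = 0.6947
Real = 0.8253*0.71934 = 0.5937
Imag = 0.8253*0.6947 = 0.5733

0.5937 + 0.5733i


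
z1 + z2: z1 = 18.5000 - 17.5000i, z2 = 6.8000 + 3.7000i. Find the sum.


Real: 18.5 + 6.8 = 25.3
Imag: -17.5 + 3.7 = -13.8

25.3000 - 13.8000i


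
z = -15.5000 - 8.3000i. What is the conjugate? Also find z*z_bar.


z_bar = -15.5000 + 8.3000i
z*z_bar = (-15.5)^2 + (-8.3)^2 = 240.25 + 68.89 = 309.14

z_bar = -15.5000 + 8.3000i, z*z_bar = 309.14


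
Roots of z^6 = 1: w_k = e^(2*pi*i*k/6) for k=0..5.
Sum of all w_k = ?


The sum of all 6th roots of unity is 0.
Geometric series: (1 - w^6)/(1 - w) = (1-1)/(1-w) = 0 since w^6 = 1, w ≠ 1.
Alternatively: coefficient of z^5 in z^6 - 1 is 0.

0


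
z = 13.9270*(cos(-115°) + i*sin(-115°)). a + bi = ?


a = 13.9270*cos(-115°) = 13.9270*(-0.42262) = -5.8858
b = 13.9270*sin(-115°) = 13.9270*(-0.9063078) = -12.6221

-5.8858 - 12.6221i


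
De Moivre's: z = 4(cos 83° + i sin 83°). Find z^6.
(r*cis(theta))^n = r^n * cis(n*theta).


r^6 = 4^6 = 4096
n*theta = 6*83° = 498° = 138° (mod 360)
a = 4096*cos(138°) = -3043.9212
b = 4096*sin(138°) = 2740.7590

4096 cis(138°) = -3043.9212 + 2740.7590i


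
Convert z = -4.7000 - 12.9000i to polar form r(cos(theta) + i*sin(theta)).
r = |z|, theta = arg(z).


r = sqrt(22.09+166.41) = sqrt(188.5) = 13.7295
theta = atan2(-12.9, -4.7) = -110.0188 degrees

r = 13.7295, theta = -110.0188 degrees


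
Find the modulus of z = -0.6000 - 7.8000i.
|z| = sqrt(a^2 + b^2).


|z| = sqrt((-0.6)^2 + (-7.8)^2) = sqrt(0.36 + 60.84) = sqrt(61.2) = 7.8230

|z| = 7.8230


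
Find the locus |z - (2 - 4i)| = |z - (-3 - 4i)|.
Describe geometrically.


Equal distances means the locus is the perpendicular bisector of z1 and z2.
Midpoint = ((2+(-3))/2, (-4+(-4))/2) = (-0.5000, -4.0000)

Perpendicular bisector through (-0.5000, -4.0000)


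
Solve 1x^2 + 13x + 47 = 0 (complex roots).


disc = 13^2 - 4*1*47 = 169 - 188 = -19
sqrt(|disc|) = sqrt(19) = 4.3589
Real part = -13/(2*1) = -6.5000
Imag part = 4.3589/(2*1) = 2.1794

-6.5000 ± 2.1794i


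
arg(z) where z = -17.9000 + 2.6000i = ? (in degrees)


Re = -17.9, Im = 2.6
arg = atan2(2.6, -17.9) = 171.7355 degrees

arg(z) = 171.7355 degrees


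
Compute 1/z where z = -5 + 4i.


|z|^2 = 25+16 = 41
1/z = (-5 - 4i)/41

1/z = -0.1220 - 0.0976i


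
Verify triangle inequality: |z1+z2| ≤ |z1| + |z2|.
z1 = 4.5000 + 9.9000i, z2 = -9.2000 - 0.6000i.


|z1| = sqrt(4.5^2 + 9.9^2) = sqrt(118.26) = 10.8747
|z2| = sqrt((-9.2)^2 + (-0.6)^2) = sqrt(85) = 9.2195
z1+z2 = -4.7000 + 9.3000i
|z1+z2| = sqrt(108.58) = 10.4202
|z1|+|z2| = 10.8747 + 9.2195 = 20.0942

|z1+z2| = 10.4202 ≤ |z1|+|z2| = 20.0942 (verified)


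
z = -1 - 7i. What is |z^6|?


|z| = sqrt(1+49) = sqrt(50) = 7.0711
|z^6| = |z|^6 = (sqrt(50))^6 = 50^3 = 125000

|z^6| = 125000


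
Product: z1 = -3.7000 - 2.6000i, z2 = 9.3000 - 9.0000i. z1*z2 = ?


Real = -3.7*9.3 - (-2.6)*(-9) = -34.41 - 23.4 = -57.81
Imag = -3.7*(-9) + 9.3*(-2.6) = 33.3 - (24.18) = 9.12

-57.8100 + 9.1200i


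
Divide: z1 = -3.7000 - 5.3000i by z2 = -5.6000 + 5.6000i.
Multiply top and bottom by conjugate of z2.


Conjugate of z2 = -5.6000 - 5.6000i
Numerator: (-3.7000 - 5.3000i)(-5.6000 - 5.6000i) = -8.9600 + 50.4000i
Denominator: (-5.6)^2 + 5.6^2 = 62.72
Result = (-8.9600 + 50.4000i)/62.72

-0.1429 + 0.8036i


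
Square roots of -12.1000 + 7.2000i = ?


|z| = sqrt(146.41+51.84) = 14.0801
sqrt((|z|+a)/2) = sqrt((14.0801+(-12.1))/2) = sqrt(0.9901) = 0.9950
sqrt((|z|-a)/2) = sqrt((14.0801-(-12.1))/2) = sqrt(13.0901) = 3.6180

±(0.9950 + 3.6180i) i.e. 0.9950 + 3.6180i and -0.9950 - 3.6180i


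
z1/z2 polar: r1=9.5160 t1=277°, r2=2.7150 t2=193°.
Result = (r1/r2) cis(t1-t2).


r = 9.5160 / 2.7150 = 3.5050
theta = 277° - 193° = 84° = 84° (mod 360)

3.5050 cis(84°)


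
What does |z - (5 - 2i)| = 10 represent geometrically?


|z - z0| = r is a circle with center z0 and radius r.
Center = (5, -2), radius = 10

Circle with center (5, -2) and radius 10


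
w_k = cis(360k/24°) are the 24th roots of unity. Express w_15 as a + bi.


Angle = 360*15/24 = 225°
a = cos(225°) = -0.7071
b = sin(225°) = -0.7071

-0.7071 - 0.7071i


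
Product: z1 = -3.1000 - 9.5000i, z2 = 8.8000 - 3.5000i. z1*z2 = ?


Real = -3.1*8.8 - (-9.5)*(-3.5) = -27.28 - 33.25 = -60.53
Imag = -3.1*(-3.5) + 8.8*(-9.5) = 10.85 - (83.6) = -72.75

-60.5300 - 72.7500i


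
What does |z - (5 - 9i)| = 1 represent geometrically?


|z - z0| = r is a circle with center z0 and radius r.
Center = (5, -9), radius = 1

Circle with center (5, -9) and radius 1


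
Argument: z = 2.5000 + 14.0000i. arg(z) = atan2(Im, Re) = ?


Re = 2.5, Im = 14
arg = atan2(14, 2.5) = 79.8753 degrees

arg(z) = 79.8753 degrees


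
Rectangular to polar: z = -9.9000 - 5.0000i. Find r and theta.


r = sqrt(98.01+25) = sqrt(123.01) = 11.0910
theta = atan2(-5, -9.9) = -153.2039 degrees

r = 11.0910, theta = -153.2039 degrees


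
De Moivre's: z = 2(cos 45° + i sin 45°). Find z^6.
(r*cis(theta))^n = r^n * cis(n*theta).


r^6 = 2^6 = 64
n*theta = 6*45° = 270° = 270° (mod 360)
a = 64*cos(270°) = 0
b = 64*sin(270°) = -64.0000

64 cis(270°) = 0 - 64.0000i


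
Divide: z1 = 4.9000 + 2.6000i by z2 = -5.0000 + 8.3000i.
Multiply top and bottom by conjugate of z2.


Conjugate of z2 = -5.0000 - 8.3000i
Numerator: (4.9000 + 2.6000i)(-5.0000 - 8.3000i) = -2.9200 - 53.6700i
Denominator: (-5)^2 + 8.3^2 = 93.89
Result = (-2.9200 - 53.6700i)/93.89

-0.0311 - 0.5716i


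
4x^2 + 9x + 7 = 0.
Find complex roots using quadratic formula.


disc = 9^2 - 4*4*7 = 81 - 112 = -31
sqrt(|disc|) = sqrt(31) = 5.5678
Real part = -9/(2*4) = -1.1250
Imag part = 5.5678/(2*4) = 0.6960

-1.1250 ± 0.6960i


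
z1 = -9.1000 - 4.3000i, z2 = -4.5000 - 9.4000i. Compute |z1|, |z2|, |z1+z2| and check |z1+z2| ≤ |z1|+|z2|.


|z1| = sqrt((-9.1)^2 + (-4.3)^2) = sqrt(101.3) = 10.0648
|z2| = sqrt((-4.5)^2 + (-9.4)^2) = sqrt(108.61) = 10.4216
z1+z2 = -13.6000 - 13.7000i
|z1+z2| = sqrt(372.65) = 19.3041
|z1|+|z2| = 10.0648 + 10.4216 = 20.4864

|z1+z2| = 19.3041 ≤ |z1|+|z2| = 20.4864 (verified)


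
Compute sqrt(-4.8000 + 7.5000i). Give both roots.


|z| = sqrt(23.04+56.25) = 8.9045
sqrt((|z|+a)/2) = sqrt((8.9045+(-4.8))/2) = sqrt(2.0522) = 1.4326
sqrt((|z|-a)/2) = sqrt((8.9045-(-4.8))/2) = sqrt(6.8522) = 2.6177

±(1.4326 + 2.6177i) i.e. 1.4326 + 2.6177i and -1.4326 - 2.6177i


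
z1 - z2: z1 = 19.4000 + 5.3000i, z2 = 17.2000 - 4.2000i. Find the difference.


Real: 19.4 - 17.2 = 2.2
Imag: 5.3 + 4.2 = 9.5

2.2000 + 9.5000i


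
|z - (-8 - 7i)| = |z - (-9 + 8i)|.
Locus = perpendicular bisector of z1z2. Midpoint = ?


Equal distances means the locus is the perpendicular bisector of z1 and z2.
Midpoint = ((-8+(-9))/2, (-7+8)/2) = (-8.5000, 0.5000)

Perpendicular bisector through (-8.5000, 0.5000)


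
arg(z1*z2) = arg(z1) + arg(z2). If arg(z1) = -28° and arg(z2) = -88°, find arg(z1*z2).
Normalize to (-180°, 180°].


arg(z1*z2) = -28° - 88° = -116°
Normalized to (-180°, 180°]: -116°

-116°


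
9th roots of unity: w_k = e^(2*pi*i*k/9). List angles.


The 9th roots of unity are cis(360k/9°) for k=0..8
Angle step = 360/9 = 40°
Primitive root: cis(40°)
Primitive root = 0.7660 + 0.6428i

9 roots at angles: 0°, 40°, 80°, 120°, 160°, 200°, 240°, 280°, 320°


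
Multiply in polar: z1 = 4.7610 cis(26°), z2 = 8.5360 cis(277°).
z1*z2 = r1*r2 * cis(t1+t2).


r = 4.7610 * 8.5360 = 40.6399
theta = 26° + 277° = 303° = 303° (mod 360)

40.6399 cis(303°)


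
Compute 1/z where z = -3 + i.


|z|^2 = 9+1 = 10
1/z = (-3 - 1i)/10

1/z = -0.3000 - 0.1000i


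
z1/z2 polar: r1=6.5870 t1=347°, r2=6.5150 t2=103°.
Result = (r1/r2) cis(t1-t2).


r = 6.5870 / 6.5150 = 1.0111
theta = 347° - 103° = 244° = 244° (mod 360)

1.0111 cis(244°)


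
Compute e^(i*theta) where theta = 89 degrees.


cos(89°) = 0.0175
sin(89°) = 0.9998

e^(i*89°) = 0.0175 + 0.9998i


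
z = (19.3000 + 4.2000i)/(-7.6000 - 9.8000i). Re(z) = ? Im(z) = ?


Multiply by conjugate: (19.3000 + 4.2000i)(-7.6000 + 9.8000i) / ((-7.6)^2 + (-9.8)^2)
Numerator real = 19.3*(-7.6) + 4.2*(-9.8) = -187.84
Numerator imag = 4.2*(-7.6) - 19.3*(-9.8) = 157.22
Denominator = 153.8
Re(z) = -187.84/153.8 = -1.2213
Im(z) = 157.22/153.8 = 1.0222

Re(z) = -1.2213, Im(z) = 1.0222


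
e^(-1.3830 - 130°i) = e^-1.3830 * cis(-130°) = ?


e^-1.3830 = 0.2508
cos(-130°) = -0.6428
sin(-130°) = -0.766
Real = 0.2508*(-0.6428) = -0.1612
Imag = 0.2508*(-0.766) = -0.1921

-0.1612 - 0.1921i


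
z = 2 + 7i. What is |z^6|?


|z| = sqrt(4+49) = sqrt(53) = 7.2801
|z^6| = |z|^6 = (sqrt(53))^6 = 53^3 = 148877

|z^6| = 148877


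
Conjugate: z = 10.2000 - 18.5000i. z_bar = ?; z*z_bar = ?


z_bar = 10.2000 + 18.5000i
z*z_bar = 10.2^2 + (-18.5)^2 = 104.04 + 342.25 = 446.29

z_bar = 10.2000 + 18.5000i, z*z_bar = 446.29


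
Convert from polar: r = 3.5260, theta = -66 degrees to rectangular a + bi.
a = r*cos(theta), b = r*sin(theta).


a = 3.5260*cos(-66°) = 3.5260*0.40674 = 1.4342
b = 3.5260*sin(-66°) = 3.5260*(-0.91355) = -3.2212

1.4342 - 3.2212i


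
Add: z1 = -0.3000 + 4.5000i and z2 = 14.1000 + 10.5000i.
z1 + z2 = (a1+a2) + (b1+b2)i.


Real: -0.3 + 14.1 = 13.8
Imag: 4.5 + 10.5 = 15

13.8000 + 15.0000i


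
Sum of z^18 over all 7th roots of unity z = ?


The roots are w_k = w^k with w = e^(2*pi*i/7), and (w^k)^18 = (w^18)^k.
So S = 1 + u + u^2 + ... + u^(6) with u = w^18.
18 = 2*7 + 4, so 18 is not a multiple of 7: u = (w^7)^2 * w^4 = w^4 ≠ 1 (w is a primitive 7th root), while u^7 = (w^7)^18 = 1.
Geometric series: S = (1 - u^7)/(1 - u) = (1 - 1)/(1 - u) = 0

S = 0


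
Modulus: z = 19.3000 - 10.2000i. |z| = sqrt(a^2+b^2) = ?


|z| = sqrt(19.3^2 + (-10.2)^2) = sqrt(372.49 + 104.04) = sqrt(476.53) = 21.8296

|z| = 21.8296


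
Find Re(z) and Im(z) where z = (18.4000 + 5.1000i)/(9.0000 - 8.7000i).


Multiply by conjugate: (18.4000 + 5.1000i)(9.0000 + 8.7000i) / (9^2 + (-8.7)^2)
Numerator real = 18.4*9 + 5.1*(-8.7) = 121.23
Numerator imag = 5.1*9 - 18.4*(-8.7) = 205.98
Denominator = 156.69
Re(z) = 121.23/156.69 = 0.7737
Im(z) = 205.98/156.69 = 1.3146

Re(z) = 0.7737, Im(z) = 1.3146


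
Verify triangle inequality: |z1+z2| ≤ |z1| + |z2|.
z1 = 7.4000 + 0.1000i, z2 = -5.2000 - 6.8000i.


|z1| = sqrt(7.4^2 + 0.1^2) = sqrt(54.77) = 7.4007
|z2| = sqrt((-5.2)^2 + (-6.8)^2) = sqrt(73.28) = 8.5604
z1+z2 = 2.2000 - 6.7000i
|z1+z2| = sqrt(49.73) = 7.0520
|z1|+|z2| = 7.4007 + 8.5604 = 15.9611

|z1+z2| = 7.0520 ≤ |z1|+|z2| = 15.9611 (verified)


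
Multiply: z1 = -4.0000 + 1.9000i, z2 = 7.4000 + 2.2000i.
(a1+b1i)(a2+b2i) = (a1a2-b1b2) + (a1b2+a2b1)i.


Real = -4*7.4 - 1.9*2.2 = -29.6 - 4.18 = -33.78
Imag = -4*2.2 + 7.4*1.9 = -8.8 + 14.06 = 5.26

-33.7800 + 5.2600i


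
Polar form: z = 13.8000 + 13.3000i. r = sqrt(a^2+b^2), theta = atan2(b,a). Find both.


r = sqrt(190.44+176.89) = sqrt(367.33) = 19.1659
theta = atan2(13.3, 13.8) = 43.9430 degrees

r = 19.1659, theta = 43.9430 degrees


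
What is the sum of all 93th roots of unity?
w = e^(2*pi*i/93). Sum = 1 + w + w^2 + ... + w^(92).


The sum of all 93th roots of unity is 0.
Geometric series: (1 - w^93)/(1 - w) = (1-1)/(1-w) = 0 since w^93 = 1, w ≠ 1.
Alternatively: coefficient of z^92 in z^93 - 1 is 0.

0


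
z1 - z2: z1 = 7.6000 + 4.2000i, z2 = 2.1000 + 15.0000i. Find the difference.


Real: 7.6 - 2.1 = 5.5
Imag: 4.2 - 15 = -10.8

5.5000 - 10.8000i


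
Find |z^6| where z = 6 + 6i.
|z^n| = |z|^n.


|z| = sqrt(36+36) = sqrt(72) = 8.4853
|z^6| = |z|^6 = (sqrt(72))^6 = 72^3 = 373248

|z^6| = 373248


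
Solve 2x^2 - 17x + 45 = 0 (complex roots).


disc = (-17)^2 - 4*2*45 = 289 - 360 = -71
sqrt(|disc|) = sqrt(71) = 8.4261
Real part = 17/(2*2) = 4.2500
Imag part = 8.4261/(2*2) = 2.1065

4.2500 ± 2.1065i


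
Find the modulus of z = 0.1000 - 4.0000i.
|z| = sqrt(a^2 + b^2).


|z| = sqrt(0.1^2 + (-4)^2) = sqrt(0.01 + 16) = sqrt(16.01) = 4.0012

|z| = 4.0012


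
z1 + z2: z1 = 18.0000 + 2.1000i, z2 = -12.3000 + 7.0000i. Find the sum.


Real: 18 - 12.3 = 5.7
Imag: 2.1 + 7 = 9.1

5.7000 + 9.1000i


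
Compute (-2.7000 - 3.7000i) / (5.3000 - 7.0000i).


Conjugate of z2 = 5.3000 + 7.0000i
Numerator: (-2.7000 - 3.7000i)(5.3000 + 7.0000i) = 11.5900 - 38.5100i
Denominator: 5.3^2 + (-7)^2 = 77.09
Result = (11.5900 - 38.5100i)/77.09

0.1503 - 0.4995i


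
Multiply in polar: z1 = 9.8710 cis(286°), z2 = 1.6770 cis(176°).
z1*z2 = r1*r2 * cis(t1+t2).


r = 9.8710 * 1.6770 = 16.5537
theta = 286° + 176° = 462° = 102° (mod 360)

16.5537 cis(102°)


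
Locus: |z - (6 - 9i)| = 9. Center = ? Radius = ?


|z - z0| = r is a circle with center z0 and radius r.
Center = (6, -9), radius = 9

Circle with center (6, -9) and radius 9


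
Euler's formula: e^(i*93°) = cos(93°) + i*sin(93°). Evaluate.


cos(93°) = -0.0523
sin(93°) = 0.9986

e^(i*93°) = -0.0523 + 0.9986i


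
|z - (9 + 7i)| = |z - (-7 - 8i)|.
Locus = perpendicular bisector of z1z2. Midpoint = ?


Equal distances means the locus is the perpendicular bisector of z1 and z2.
Midpoint = ((9+(-7))/2, (7+(-8))/2) = (1.0000, -0.5000)

Perpendicular bisector through (1.0000, -0.5000)


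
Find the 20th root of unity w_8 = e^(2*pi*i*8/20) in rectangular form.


Angle = 360*8/20 = 144°
a = cos(144°) = -0.8090
b = sin(144°) = 0.5878

-0.8090 + 0.5878i


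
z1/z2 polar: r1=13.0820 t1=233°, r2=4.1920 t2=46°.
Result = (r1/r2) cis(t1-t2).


r = 13.0820 / 4.1920 = 3.1207
theta = 233° - 46° = 187° = 187° (mod 360)

3.1207 cis(187°)


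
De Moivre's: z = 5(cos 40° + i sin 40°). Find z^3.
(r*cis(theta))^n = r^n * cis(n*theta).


r^3 = 5^3 = 125
n*theta = 3*40° = 120° = 120° (mod 360)
a = 125*cos(120°) = -62.5000
b = 125*sin(120°) = 108.2532

125 cis(120°) = -62.5000 + 108.2532i


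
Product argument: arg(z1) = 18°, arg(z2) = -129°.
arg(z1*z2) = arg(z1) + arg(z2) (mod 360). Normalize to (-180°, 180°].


arg(z1*z2) = 18° - 129° = -111°
Normalized to (-180°, 180°]: -111°

-111°


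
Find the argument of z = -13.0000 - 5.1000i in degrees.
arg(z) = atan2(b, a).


Re = -13, Im = -5.1
arg = atan2(-5.1, -13) = -158.5795 degrees

arg(z) = -158.5795 degrees


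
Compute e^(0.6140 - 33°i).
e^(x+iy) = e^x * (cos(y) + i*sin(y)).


e^0.6140 = 1.8478
cos(-33°) = 0.8387
sin(-33°) = -0.54464
Real = 1.8478*0.8387 = 1.5497
Imag = 1.8478*(-0.54464) = -1.0064

1.5497 - 1.0064i


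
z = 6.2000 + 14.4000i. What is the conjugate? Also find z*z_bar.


z_bar = 6.2000 - 14.4000i
z*z_bar = 6.2^2 + 14.4^2 = 38.44 + 207.36 = 245.8

z_bar = 6.2000 - 14.4000i, z*z_bar = 245.8


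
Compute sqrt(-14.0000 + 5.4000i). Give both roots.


|z| = sqrt(196+29.16) = 15.0053
sqrt((|z|+a)/2) = sqrt((15.0053+(-14))/2) = sqrt(0.5027) = 0.7090
sqrt((|z|-a)/2) = sqrt((15.0053-(-14))/2) = sqrt(14.5027) = 3.8082

±(0.7090 + 3.8082i) i.e. 0.7090 + 3.8082i and -0.7090 - 3.8082i


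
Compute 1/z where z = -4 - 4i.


|z|^2 = 16+16 = 32
1/z = (-4 + 4i)/32

1/z = -0.1250 + 0.1250i


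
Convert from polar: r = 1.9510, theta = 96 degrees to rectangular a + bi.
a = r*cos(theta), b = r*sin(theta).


a = 1.9510*cos(96°) = 1.9510*(-0.1045) = -0.2039
b = 1.9510*sin(96°) = 1.9510*0.9945 = 1.9403

-0.2039 + 1.9403i


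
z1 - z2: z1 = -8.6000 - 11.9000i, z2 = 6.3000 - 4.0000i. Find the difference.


Real: -8.6 - 6.3 = -14.9
Imag: -11.9 + 4 = -7.9

-14.9000 - 7.9000i


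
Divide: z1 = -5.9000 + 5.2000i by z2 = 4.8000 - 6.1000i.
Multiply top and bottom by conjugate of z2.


Conjugate of z2 = 4.8000 + 6.1000i
Numerator: (-5.9000 + 5.2000i)(4.8000 + 6.1000i) = -60.0400 - 11.0300i
Denominator: 4.8^2 + (-6.1)^2 = 60.25
Result = (-60.0400 - 11.0300i)/60.25

-0.9965 - 0.1831i


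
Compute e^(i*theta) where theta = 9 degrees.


cos(9°) = 0.9877
sin(9°) = 0.1564

e^(i*9°) = 0.9877 + 0.1564i


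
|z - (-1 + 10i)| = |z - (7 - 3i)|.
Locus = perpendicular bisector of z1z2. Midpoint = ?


Equal distances means the locus is the perpendicular bisector of z1 and z2.
Midpoint = ((-1+7)/2, (10+(-3))/2) = (3.0000, 3.5000)

Perpendicular bisector through (3.0000, 3.5000)


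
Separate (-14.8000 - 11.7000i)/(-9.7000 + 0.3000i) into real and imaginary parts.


Multiply by conjugate: (-14.8000 - 11.7000i)(-9.7000 - 0.3000i) / ((-9.7)^2 + 0.3^2)
Numerator real = -14.8*(-9.7) - (11.7)*0.3 = 140.05
Numerator imag = -11.7*(-9.7) - (-14.8)*0.3 = 117.93
Denominator = 94.18
Re(z) = 140.05/94.18 = 1.4870
Im(z) = 117.93/94.18 = 1.2522

Re(z) = 1.4870, Im(z) = 1.2522


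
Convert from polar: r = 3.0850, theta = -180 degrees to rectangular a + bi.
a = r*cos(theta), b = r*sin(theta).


a = 3.0850*cos(-180°) = 3.0850*(-1) = -3.0850
b = 3.0850*sin(-180°) = 3.0850*0 = 0

-3.0850 + 0i


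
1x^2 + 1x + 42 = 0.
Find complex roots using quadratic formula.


disc = 1^2 - 4*1*42 = 1 - 168 = -167
sqrt(|disc|) = sqrt(167) = 12.9228
Real part = -1/(2*1) = -0.5000
Imag part = 12.9228/(2*1) = 6.4614

-0.5000 ± 6.4614i


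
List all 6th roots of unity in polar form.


The 6th roots of unity are cis(360k/6°) for k=0..5
Angle step = 360/6 = 60°
Primitive root: cis(60°)
Primitive root = 0.5000 + 0.8660i

6 roots at angles: 0°, 60°, 120°, 180°, 240°, 300°


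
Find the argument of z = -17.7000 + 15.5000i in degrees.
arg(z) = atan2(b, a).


Re = -17.7, Im = 15.5
arg = atan2(15.5, -17.7) = 138.7912 degrees

arg(z) = 138.7912 degrees


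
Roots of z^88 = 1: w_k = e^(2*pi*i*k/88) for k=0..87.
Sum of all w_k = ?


The sum of all 88th roots of unity is 0.
Geometric series: (1 - w^88)/(1 - w) = (1-1)/(1-w) = 0 since w^88 = 1, w ≠ 1.
Alternatively: coefficient of z^87 in z^88 - 1 is 0.

0


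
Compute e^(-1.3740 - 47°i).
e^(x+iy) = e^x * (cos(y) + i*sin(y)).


e^-1.3740 = 0.2531
cos(-47°) = 0.682
sin(-47°) = -0.7314
Real = 0.2531*0.682 = 0.1726
Imag = 0.2531*(-0.7314) = -0.1851

0.1726 - 0.1851i


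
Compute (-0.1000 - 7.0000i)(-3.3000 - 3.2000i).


Real = -0.1*(-3.3) - (-7)*(-3.2) = 0.33 - 22.4 = -22.07
Imag = -0.1*(-3.2) - (3.3)*(-7) = 0.32 + 23.1 = 23.42

-22.0700 + 23.4200i


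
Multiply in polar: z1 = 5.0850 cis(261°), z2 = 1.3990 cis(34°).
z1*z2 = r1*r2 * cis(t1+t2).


r = 5.0850 * 1.3990 = 7.1139
theta = 261° + 34° = 295° = 295° (mod 360)

7.1139 cis(295°)


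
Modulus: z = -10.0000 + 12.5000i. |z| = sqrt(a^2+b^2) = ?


|z| = sqrt((-10)^2 + 12.5^2) = sqrt(100 + 156.25) = sqrt(256.25) = 16.0078

|z| = 16.0078


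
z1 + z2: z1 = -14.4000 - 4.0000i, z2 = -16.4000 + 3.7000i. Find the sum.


Real: -14.4 - 16.4 = -30.8
Imag: -4 + 3.7 = -0.3

-30.8000 - 0.3000i


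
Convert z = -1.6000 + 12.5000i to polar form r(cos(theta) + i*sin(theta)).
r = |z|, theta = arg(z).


r = sqrt(2.56+156.25) = sqrt(158.81) = 12.6020
theta = atan2(12.5, -1.6) = 97.2942 degrees

r = 12.6020, theta = 97.2942 degrees


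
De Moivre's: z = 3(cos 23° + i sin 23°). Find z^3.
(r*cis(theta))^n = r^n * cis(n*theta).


r^3 = 3^3 = 27
n*theta = 3*23° = 69° = 69° (mod 360)
a = 27*cos(69°) = 9.6759
b = 27*sin(69°) = 25.2067

27 cis(69°) = 9.6759 + 25.2067i


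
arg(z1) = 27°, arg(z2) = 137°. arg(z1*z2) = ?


arg(z1*z2) = 27° + 137° = 164°
Normalized to (-180°, 180°]: 164°

164°


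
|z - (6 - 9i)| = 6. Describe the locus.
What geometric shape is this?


|z - z0| = r is a circle with center z0 and radius r.
Center = (6, -9), radius = 6

Circle with center (6, -9) and radius 6


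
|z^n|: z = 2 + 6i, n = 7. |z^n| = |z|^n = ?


|z| = sqrt(4+36) = sqrt(40) = 6.3246
|z^7| = |z|^7 = (sqrt(40))^7 = 40^3 * sqrt(40) = 64000*sqrt(40)

|z^7| = 64000*sqrt(40) ≈ 404771.5405


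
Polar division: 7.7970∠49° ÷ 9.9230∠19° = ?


r = 7.7970 / 9.9230 = 0.7858
theta = 49° - 19° = 30° = 30° (mod 360)

0.7858 cis(30°)


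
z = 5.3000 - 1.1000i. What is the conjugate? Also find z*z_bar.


z_bar = 5.3000 + 1.1000i
z*z_bar = 5.3^2 + (-1.1)^2 = 28.09 + 1.21 = 29.3

z_bar = 5.3000 + 1.1000i, z*z_bar = 29.3


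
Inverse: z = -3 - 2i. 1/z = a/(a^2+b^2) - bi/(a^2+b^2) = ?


|z|^2 = 9+4 = 13
1/z = (-3 + 2i)/13

1/z = -0.2308 + 0.1538i


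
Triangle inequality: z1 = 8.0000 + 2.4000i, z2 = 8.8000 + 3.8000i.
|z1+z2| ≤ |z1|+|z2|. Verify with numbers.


|z1| = sqrt(8^2 + 2.4^2) = sqrt(69.76) = 8.3522
|z2| = sqrt(8.8^2 + 3.8^2) = sqrt(91.88) = 9.5854
z1+z2 = 16.8000 + 6.2000i
|z1+z2| = sqrt(320.68) = 17.9075
|z1|+|z2| = 8.3522 + 9.5854 = 17.9376

|z1+z2| = 17.9075 ≤ |z1|+|z2| = 17.9376 (verified)


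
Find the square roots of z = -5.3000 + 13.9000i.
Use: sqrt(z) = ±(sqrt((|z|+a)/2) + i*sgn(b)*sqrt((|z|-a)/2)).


|z| = sqrt(28.09+193.21) = 14.8762
sqrt((|z|+a)/2) = sqrt((14.8762+(-5.3))/2) = sqrt(4.7881) = 2.1882
sqrt((|z|-a)/2) = sqrt((14.8762-(-5.3))/2) = sqrt(10.0881) = 3.1762

±(2.1882 + 3.1762i) i.e. 2.1882 + 3.1762i and -2.1882 - 3.1762i


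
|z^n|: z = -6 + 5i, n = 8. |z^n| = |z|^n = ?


|z| = sqrt(36+25) = sqrt(61) = 7.8102
|z^8| = |z|^8 = (sqrt(61))^8 = 61^4 = 13845841

|z^8| = 13845841


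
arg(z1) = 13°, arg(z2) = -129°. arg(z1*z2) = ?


arg(z1*z2) = 13° - 129° = -116°
Normalized to (-180°, 180°]: -116°

-116°


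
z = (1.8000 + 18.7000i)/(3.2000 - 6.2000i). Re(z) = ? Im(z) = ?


Multiply by conjugate: (1.8000 + 18.7000i)(3.2000 + 6.2000i) / (3.2^2 + (-6.2)^2)
Numerator real = 1.8*3.2 + 18.7*(-6.2) = -110.18
Numerator imag = 18.7*3.2 - 1.8*(-6.2) = 71
Denominator = 48.68
Re(z) = -110.18/48.68 = -2.2634
Im(z) = 71/48.68 = 1.4585

Re(z) = -2.2634, Im(z) = 1.4585


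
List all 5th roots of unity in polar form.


The 5th roots of unity are cis(360k/5°) for k=0..4
Angle step = 360/5 = 72°
Primitive root: cis(72°)
Primitive root = 0.3090 + 0.9511i

5 roots at angles: 0°, 72°, 144°, 216°, 288°


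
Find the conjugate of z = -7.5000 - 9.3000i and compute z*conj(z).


z_bar = -7.5000 + 9.3000i
z*z_bar = (-7.5)^2 + (-9.3)^2 = 56.25 + 86.49 = 142.74

z_bar = -7.5000 + 9.3000i, z*z_bar = 142.74


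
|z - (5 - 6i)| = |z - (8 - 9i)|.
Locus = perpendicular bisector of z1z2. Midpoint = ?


Equal distances means the locus is the perpendicular bisector of z1 and z2.
Midpoint = ((5+8)/2, (-6+(-9))/2) = (6.5000, -7.5000)

Perpendicular bisector through (6.5000, -7.5000)


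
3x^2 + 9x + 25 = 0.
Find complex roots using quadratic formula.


disc = 9^2 - 4*3*25 = 81 - 300 = -219
sqrt(|disc|) = sqrt(219) = 14.7986
Real part = -9/(2*3) = -1.5000
Imag part = 14.7986/(2*3) = 2.4664

-1.5000 ± 2.4664i


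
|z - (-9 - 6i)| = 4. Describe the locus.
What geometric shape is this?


|z - z0| = r is a circle with center z0 and radius r.
Center = (-9, -6), radius = 4

Circle with center (-9, -6) and radius 4


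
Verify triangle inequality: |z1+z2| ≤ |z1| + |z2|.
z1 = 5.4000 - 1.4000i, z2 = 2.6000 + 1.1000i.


|z1| = sqrt(5.4^2 + (-1.4)^2) = sqrt(31.12) = 5.5785
|z2| = sqrt(2.6^2 + 1.1^2) = sqrt(7.97) = 2.8231
z1+z2 = 8.0000 - 0.3000i
|z1+z2| = sqrt(64.09) = 8.0056
|z1|+|z2| = 5.5785 + 2.8231 = 8.4016

|z1+z2| = 8.0056 ≤ |z1|+|z2| = 8.4016 (verified)


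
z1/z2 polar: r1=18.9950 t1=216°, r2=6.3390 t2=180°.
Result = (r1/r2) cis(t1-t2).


r = 18.9950 / 6.3390 = 2.9965
theta = 216° - 180° = 36° = 36° (mod 360)

2.9965 cis(36°)


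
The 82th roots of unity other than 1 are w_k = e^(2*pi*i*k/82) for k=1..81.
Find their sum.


With w = e^(2*pi*i/82), all 82 of the 82th roots of unity w^0 = 1, w, ..., w^(81) sum to 0: 1 + w + ... + w^(81) = (1 - w^82)/(1 - w) = 0 since w^82 = 1, w ≠ 1.
Removing the root 1: w + w^2 + ... + w^(81) = 0 - 1 = -1

Sum = -1


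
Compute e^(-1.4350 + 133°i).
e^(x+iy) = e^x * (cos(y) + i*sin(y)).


e^-1.4350 = 0.2381
cos(133°) = -0.682
sin(133°) = 0.7314
Real = 0.2381*(-0.682) = -0.1624
Imag = 0.2381*0.7314 = 0.1741

-0.1624 + 0.1741i


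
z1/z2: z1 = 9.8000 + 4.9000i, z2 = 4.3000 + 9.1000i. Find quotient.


Conjugate of z2 = 4.3000 - 9.1000i
Numerator: (9.8000 + 4.9000i)(4.3000 - 9.1000i) = 86.7300 - 68.1100i
Denominator: 4.3^2 + 9.1^2 = 101.3
Result = (86.7300 - 68.1100i)/101.3

0.8562 - 0.6724i


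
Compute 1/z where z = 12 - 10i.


|z|^2 = 144+100 = 244
1/z = (12 + 10i)/244

1/z = 0.0492 + 0.0410i
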